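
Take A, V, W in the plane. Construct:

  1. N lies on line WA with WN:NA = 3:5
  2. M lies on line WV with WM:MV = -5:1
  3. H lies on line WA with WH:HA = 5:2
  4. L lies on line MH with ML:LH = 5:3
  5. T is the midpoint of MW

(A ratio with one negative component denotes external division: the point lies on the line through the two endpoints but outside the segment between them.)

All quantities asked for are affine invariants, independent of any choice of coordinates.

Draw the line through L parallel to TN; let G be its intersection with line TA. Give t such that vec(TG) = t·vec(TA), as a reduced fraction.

t = 79/140

Set A = (0, 0), V = (1, 0), W = (0, 1); any affine frame gives the same invariant.
1. N lies on line WA with WN:NA = 3:5 ⇒ N = (0, 5/8)
2. M lies on line WV with WM:MV = -5:1 ⇒ M = (5/4, -1/4)
3. H lies on line WA with WH:HA = 5:2 ⇒ H = (0, 2/7)
4. L lies on line MH with ML:LH = 5:3 ⇒ L = (15/32, 19/224)
5. T is the midpoint of MW ⇒ T = (5/8, 3/8)
through L parallel to TN: direction (-5/8, 1/4); meets TA at G = (61/224, 183/1120)
G = T + t·(A−T) with t = 79/140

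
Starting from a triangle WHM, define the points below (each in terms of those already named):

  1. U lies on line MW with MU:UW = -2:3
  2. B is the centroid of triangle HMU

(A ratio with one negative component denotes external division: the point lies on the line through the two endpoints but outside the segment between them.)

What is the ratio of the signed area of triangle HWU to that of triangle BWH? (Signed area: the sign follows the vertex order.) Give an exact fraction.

[HWU]:[BWH] = -9/4

Work in coordinates with W = (0, 0), H = (1, 0), M = (0, 1).
1. U lies on line MW with MU:UW = -2:3 ⇒ U = (0, 3)
2. B is the centroid of triangle HMU ⇒ B = (1/3, 4/3)
2·[HWU] = -3, 2·[BWH] = 4/3
[HWU]:[BWH] = -3:4/3 = -9/4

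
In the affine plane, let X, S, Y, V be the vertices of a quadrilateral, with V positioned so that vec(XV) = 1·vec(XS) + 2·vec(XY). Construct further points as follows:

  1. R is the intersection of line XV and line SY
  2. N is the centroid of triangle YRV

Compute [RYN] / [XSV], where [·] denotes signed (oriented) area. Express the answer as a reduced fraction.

Set X = (0, 0), S = (1, 0), Y = (0, 1), V = (1, 2); any affine frame gives the same invariant.
1. R is the intersection of line XV and line SY ⇒ R = (1/3, 2/3)
2. N is the centroid of triangle YRV ⇒ N = (4/9, 11/9)
2·[RYN] = -2/9, 2·[XSV] = 2
[RYN]:[XSV] = -2/9:2 = -1/9

[RYN]:[XSV] = -1/9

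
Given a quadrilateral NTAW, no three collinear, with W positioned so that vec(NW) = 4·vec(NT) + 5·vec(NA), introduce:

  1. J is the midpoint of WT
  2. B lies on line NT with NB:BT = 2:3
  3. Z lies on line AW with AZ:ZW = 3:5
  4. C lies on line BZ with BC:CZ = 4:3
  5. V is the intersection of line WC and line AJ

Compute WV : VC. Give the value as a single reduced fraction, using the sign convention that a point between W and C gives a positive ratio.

Assign N = (0, 0), T = (1, 0), A = (0, 1), W = (4, 5) — the answer is frame-independent, so this choice is without loss of generality.
1. J is the midpoint of WT ⇒ J = (5/2, 5/2)
2. B lies on line NT with NB:BT = 2:3 ⇒ B = (2/5, 0)
3. Z lies on line AW with AZ:ZW = 3:5 ⇒ Z = (3/2, 5/2)
4. C lies on line BZ with BC:CZ = 4:3 ⇒ C = (36/35, 10/7)
5. V is the intersection of line WC and line AJ ⇒ V = (420/313, 565/313)
V = W + t·(C−W) with t = 280/313, so WV:VC = t:(1−t) = 280/313:33/313

WV:VC = 280/33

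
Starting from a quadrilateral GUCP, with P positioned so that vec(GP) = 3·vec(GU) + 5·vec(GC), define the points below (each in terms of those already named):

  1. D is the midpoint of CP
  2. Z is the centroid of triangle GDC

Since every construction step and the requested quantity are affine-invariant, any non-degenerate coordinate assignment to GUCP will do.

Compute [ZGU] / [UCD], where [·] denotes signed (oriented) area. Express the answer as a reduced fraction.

Set G = (0, 0), U = (1, 0), C = (0, 1), P = (3, 5); any affine frame gives the same invariant.
1. D is the midpoint of CP ⇒ D = (3/2, 3)
2. Z is the centroid of triangle GDC ⇒ Z = (1/2, 4/3)
2·[ZGU] = 4/3, 2·[UCD] = -7/2
[ZGU]:[UCD] = 4/3:-7/2 = -8/21

[ZGU]:[UCD] = -8/21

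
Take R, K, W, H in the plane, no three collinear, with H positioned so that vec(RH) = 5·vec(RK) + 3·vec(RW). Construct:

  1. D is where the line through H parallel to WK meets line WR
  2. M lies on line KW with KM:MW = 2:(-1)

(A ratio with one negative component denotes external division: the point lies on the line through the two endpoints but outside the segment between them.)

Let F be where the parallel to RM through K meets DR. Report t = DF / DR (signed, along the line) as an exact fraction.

t = 3/4

Set R = (0, 0), K = (1, 0), W = (0, 1), H = (5, 3); any affine frame gives the same invariant.
1. D is where the line through H parallel to WK meets line WR ⇒ D = (0, 8)
2. M lies on line KW with KM:MW = 2:(-1) ⇒ M = (-1, 2)
through K parallel to RM: direction (-1, 2); meets DR at F = (0, 2)
F = D + t·(R−D) with t = 3/4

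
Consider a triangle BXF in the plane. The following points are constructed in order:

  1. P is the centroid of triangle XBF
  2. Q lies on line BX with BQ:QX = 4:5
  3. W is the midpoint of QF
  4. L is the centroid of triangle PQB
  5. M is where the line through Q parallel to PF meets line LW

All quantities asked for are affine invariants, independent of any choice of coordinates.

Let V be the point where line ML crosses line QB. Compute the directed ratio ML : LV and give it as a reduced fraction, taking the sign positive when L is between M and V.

Choose coordinates B = (0, 0), X = (1, 0), F = (0, 1).
1. P is the centroid of triangle XBF ⇒ P = (1/3, 1/3)
2. Q lies on line BX with BQ:QX = 4:5 ⇒ Q = (4/9, 0)
3. W is the midpoint of QF ⇒ W = (2/9, 1/2)
4. L is the centroid of triangle PQB ⇒ L = (7/27, 1/9)
5. M is where the line through Q parallel to PF meets line LW ⇒ M = (35/153, 22/51)
line ML meets QB at V = (17/63, 0)
L = M + t·(V−M) with t = 49/66, so ML:LV = 49/66:17/66

ML:LV = 49/17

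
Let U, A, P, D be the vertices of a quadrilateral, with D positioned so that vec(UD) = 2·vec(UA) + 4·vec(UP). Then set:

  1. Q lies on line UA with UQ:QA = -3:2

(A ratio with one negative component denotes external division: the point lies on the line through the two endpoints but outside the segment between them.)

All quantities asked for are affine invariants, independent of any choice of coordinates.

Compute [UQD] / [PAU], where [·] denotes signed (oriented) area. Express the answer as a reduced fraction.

[UQD]:[PAU] = -12

Assign U = (0, 0), A = (1, 0), P = (0, 1), D = (2, 4) — the answer is frame-independent, so this choice is without loss of generality.
1. Q lies on line UA with UQ:QA = -3:2 ⇒ Q = (3, 0)
2·[UQD] = 12, 2·[PAU] = -1
[UQD]:[PAU] = 12:-1 = -12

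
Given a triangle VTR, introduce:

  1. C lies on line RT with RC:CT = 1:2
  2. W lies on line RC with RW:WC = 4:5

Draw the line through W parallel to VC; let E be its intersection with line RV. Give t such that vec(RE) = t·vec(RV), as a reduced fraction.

t = 4/9

Set V = (0, 0), T = (1, 0), R = (0, 1); any affine frame gives the same invariant.
1. C lies on line RT with RC:CT = 1:2 ⇒ C = (1/3, 2/3)
2. W lies on line RC with RW:WC = 4:5 ⇒ W = (4/27, 23/27)
through W parallel to VC: direction (1/3, 2/3); meets RV at E = (0, 5/9)
E = R + t·(V−R) with t = 4/9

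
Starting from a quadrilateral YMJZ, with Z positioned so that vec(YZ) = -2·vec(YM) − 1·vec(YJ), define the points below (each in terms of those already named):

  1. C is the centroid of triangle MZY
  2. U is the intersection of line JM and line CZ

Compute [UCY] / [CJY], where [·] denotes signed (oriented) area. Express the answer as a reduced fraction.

[UCY]:[CJY] = 5/7

Assign Y = (0, 0), M = (1, 0), J = (0, 1), Z = (-2, -1) — the answer is frame-independent, so this choice is without loss of generality.
1. C is the centroid of triangle MZY ⇒ C = (-1/3, -1/3)
2. U is the intersection of line JM and line CZ ⇒ U = (6/7, 1/7)
2·[UCY] = -5/21, 2·[CJY] = -1/3
[UCY]:[CJY] = -5/21:-1/3 = 5/7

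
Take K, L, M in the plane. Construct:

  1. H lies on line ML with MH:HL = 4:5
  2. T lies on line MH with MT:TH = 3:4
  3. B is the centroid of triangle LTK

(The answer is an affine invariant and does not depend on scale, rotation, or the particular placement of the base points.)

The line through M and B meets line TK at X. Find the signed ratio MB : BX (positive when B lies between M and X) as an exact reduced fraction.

Choose coordinates K = (0, 0), L = (1, 0), M = (0, 1).
1. H lies on line ML with MH:HL = 4:5 ⇒ H = (4/9, 5/9)
2. T lies on line MH with MT:TH = 3:4 ⇒ T = (4/21, 17/21)
3. B is the centroid of triangle LTK ⇒ B = (25/63, 17/63)
line MB meets TK at X = (100/609, 425/609)
B = M + t·(X−M) with t = 29/12, so MB:BX = 29/12:-17/12

MB:BX = -29/17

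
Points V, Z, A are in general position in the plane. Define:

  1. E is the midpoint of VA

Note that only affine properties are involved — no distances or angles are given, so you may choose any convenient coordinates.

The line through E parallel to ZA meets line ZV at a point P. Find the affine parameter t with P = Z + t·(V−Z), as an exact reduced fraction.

Assign V = (0, 0), Z = (1, 0), A = (0, 1) — the answer is frame-independent, so this choice is without loss of generality.
1. E is the midpoint of VA ⇒ E = (0, 1/2)
through E parallel to ZA: direction (-1, 1); meets ZV at P = (1/2, 0)
P = Z + t·(V−Z) with t = 1/2

t = 1/2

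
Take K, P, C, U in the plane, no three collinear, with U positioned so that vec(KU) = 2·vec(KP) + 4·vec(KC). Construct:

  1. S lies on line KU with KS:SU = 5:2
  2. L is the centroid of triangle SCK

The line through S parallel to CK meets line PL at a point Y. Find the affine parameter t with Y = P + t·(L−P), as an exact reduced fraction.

Choose coordinates K = (0, 0), P = (1, 0), C = (0, 1), U = (2, 4).
1. S lies on line KU with KS:SU = 5:2 ⇒ S = (10/7, 20/7)
2. L is the centroid of triangle SCK ⇒ L = (10/21, 9/7)
through S parallel to CK: direction (0, -1); meets PL at Y = (10/7, -81/77)
Y = P + t·(L−P) with t = -9/11

t = -9/11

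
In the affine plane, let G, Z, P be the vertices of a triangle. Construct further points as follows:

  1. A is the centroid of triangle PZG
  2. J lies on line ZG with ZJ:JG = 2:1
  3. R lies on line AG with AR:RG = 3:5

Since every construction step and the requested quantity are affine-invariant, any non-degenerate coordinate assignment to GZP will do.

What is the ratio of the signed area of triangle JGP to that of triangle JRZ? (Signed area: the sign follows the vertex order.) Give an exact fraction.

Choose coordinates G = (0, 0), Z = (1, 0), P = (0, 1).
1. A is the centroid of triangle PZG ⇒ A = (1/3, 1/3)
2. J lies on line ZG with ZJ:JG = 2:1 ⇒ J = (1/3, 0)
3. R lies on line AG with AR:RG = 3:5 ⇒ R = (5/24, 5/24)
2·[JGP] = -1/3, 2·[JRZ] = -5/36
[JGP]:[JRZ] = -1/3:-5/36 = 12/5

[JGP]:[JRZ] = 12/5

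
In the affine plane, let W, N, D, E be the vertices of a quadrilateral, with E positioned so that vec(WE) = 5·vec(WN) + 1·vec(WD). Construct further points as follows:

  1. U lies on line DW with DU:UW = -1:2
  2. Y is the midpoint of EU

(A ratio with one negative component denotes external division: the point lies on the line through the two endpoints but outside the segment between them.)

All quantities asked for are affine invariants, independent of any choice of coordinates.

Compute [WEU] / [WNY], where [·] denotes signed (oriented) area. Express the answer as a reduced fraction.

Assign W = (0, 0), N = (1, 0), D = (0, 1), E = (5, 1) — the answer is frame-independent, so this choice is without loss of generality.
1. U lies on line DW with DU:UW = -1:2 ⇒ U = (0, 2)
2. Y is the midpoint of EU ⇒ Y = (5/2, 3/2)
2·[WEU] = 10, 2·[WNY] = 3/2
[WEU]:[WNY] = 10:3/2 = 20/3

[WEU]:[WNY] = 20/3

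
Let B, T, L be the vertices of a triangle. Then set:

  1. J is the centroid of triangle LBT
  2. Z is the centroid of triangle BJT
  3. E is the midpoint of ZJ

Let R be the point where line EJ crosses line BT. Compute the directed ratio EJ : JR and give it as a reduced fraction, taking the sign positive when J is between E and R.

Set B = (0, 0), T = (1, 0), L = (0, 1); any affine frame gives the same invariant.
1. J is the centroid of triangle LBT ⇒ J = (1/3, 1/3)
2. Z is the centroid of triangle BJT ⇒ Z = (4/9, 1/9)
3. E is the midpoint of ZJ ⇒ E = (7/18, 2/9)
line EJ meets BT at R = (1/2, 0)
J = E + t·(R−E) with t = -1/2, so EJ:JR = -1/2:3/2

EJ:JR = -1/3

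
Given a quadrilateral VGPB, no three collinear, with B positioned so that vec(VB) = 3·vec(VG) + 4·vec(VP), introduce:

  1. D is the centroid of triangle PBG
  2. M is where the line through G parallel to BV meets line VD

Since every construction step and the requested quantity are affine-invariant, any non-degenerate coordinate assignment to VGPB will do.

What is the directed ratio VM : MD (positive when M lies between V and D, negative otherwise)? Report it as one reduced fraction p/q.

VM:MD = -12/11

Work in coordinates with V = (0, 0), G = (1, 0), P = (0, 1), B = (3, 4).
1. D is the centroid of triangle PBG ⇒ D = (4/3, 5/3)
2. M is where the line through G parallel to BV meets line VD ⇒ M = (16, 20)
M = V + t·(D−V) with t = 12, so VM:MD = t:(1−t) = 12:-11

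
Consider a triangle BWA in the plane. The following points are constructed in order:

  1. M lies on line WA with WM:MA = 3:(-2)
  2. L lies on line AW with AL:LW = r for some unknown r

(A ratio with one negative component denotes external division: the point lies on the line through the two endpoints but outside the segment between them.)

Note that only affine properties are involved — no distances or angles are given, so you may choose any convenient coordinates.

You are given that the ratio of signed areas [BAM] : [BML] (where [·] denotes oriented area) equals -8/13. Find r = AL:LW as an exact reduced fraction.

Choose coordinates B = (0, 0), W = (1, 0), A = (0, 1).
1. M lies on line WA with WM:MA = 3:(-2) ⇒ M = (-2, 3)
2. With AL:LW = r, write λ = r/(r+1) so L = A + λ·(W−A); L is affine-linear in λ
Every point depending on L is an affine combination of L and λ-independent points, so each such coordinate is linear in λ; the λ² term in each signed area is a multiple of (W−A)×(W−A) = 0, so 2·[BAM] and 2·[BML] are each linear in λ. Evaluating at λ=0 and λ=1:
  2·[BAM] = 2,   2·[BML] = −λ − 2
So [BAM]:[BML] = (2) / (−λ − 2). Setting this equal to -8/13:
  2 = -8/13·(−λ − 2)  ⇒  λ = 5/4
Then r = λ/(1−λ) = (5/4)/(-1/4) = -5. Check: with r = -5, L = (5/4, -1/4) and [BAM]:[BML] = -8/13 as required.

r = -5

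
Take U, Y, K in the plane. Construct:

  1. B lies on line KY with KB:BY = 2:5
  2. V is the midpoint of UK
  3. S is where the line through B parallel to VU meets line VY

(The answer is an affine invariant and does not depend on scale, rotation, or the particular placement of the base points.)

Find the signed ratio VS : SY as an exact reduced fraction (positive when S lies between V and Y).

Assign U = (0, 0), Y = (1, 0), K = (0, 1) — the answer is frame-independent, so this choice is without loss of generality.
1. B lies on line KY with KB:BY = 2:5 ⇒ B = (2/7, 5/7)
2. V is the midpoint of UK ⇒ V = (0, 1/2)
3. S is where the line through B parallel to VU meets line VY ⇒ S = (2/7, 5/14)
S = V + t·(Y−V) with t = 2/7, so VS:SY = t:(1−t) = 2/7:5/7

VS:SY = 2/5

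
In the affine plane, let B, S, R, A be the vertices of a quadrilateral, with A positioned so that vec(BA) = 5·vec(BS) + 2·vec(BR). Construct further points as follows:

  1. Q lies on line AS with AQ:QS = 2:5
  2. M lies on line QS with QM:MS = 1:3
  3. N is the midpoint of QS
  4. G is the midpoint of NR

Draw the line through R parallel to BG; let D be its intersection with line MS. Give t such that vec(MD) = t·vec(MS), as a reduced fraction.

Work in coordinates with B = (0, 0), S = (1, 0), R = (0, 1), A = (5, 2).
1. Q lies on line AS with AQ:QS = 2:5 ⇒ Q = (27/7, 10/7)
2. M lies on line QS with QM:MS = 1:3 ⇒ M = (22/7, 15/14)
3. N is the midpoint of QS ⇒ N = (17/7, 5/7)
4. G is the midpoint of NR ⇒ G = (17/14, 6/7)
through R parallel to BG: direction (17/14, 6/7); meets MS at D = (-51/7, -29/7)
D = M + t·(S−M) with t = 73/15

t = 73/15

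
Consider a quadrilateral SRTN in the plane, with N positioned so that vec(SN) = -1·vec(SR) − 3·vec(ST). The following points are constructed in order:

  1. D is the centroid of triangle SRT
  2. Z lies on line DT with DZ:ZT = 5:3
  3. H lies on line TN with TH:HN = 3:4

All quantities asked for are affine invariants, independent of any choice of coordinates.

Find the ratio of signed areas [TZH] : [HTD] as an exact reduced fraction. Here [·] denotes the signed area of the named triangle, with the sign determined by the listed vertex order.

Choose coordinates S = (0, 0), R = (1, 0), T = (0, 1), N = (-1, -3).
1. D is the centroid of triangle SRT ⇒ D = (1/3, 1/3)
2. Z lies on line DT with DZ:ZT = 5:3 ⇒ Z = (1/8, 3/4)
3. H lies on line TN with TH:HN = 3:4 ⇒ H = (-3/7, -5/7)
2·[TZH] = -9/28, 2·[HTD] = -6/7
[TZH]:[HTD] = -9/28:-6/7 = 3/8

[TZH]:[HTD] = 3/8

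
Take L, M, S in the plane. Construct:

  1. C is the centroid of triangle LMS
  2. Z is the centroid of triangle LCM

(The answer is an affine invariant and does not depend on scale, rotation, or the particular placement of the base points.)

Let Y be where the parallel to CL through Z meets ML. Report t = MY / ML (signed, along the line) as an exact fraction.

t = 2/3

Choose coordinates L = (0, 0), M = (1, 0), S = (0, 1).
1. C is the centroid of triangle LMS ⇒ C = (1/3, 1/3)
2. Z is the centroid of triangle LCM ⇒ Z = (4/9, 1/9)
through Z parallel to CL: direction (-1/3, -1/3); meets ML at Y = (1/3, 0)
Y = M + t·(L−M) with t = 2/3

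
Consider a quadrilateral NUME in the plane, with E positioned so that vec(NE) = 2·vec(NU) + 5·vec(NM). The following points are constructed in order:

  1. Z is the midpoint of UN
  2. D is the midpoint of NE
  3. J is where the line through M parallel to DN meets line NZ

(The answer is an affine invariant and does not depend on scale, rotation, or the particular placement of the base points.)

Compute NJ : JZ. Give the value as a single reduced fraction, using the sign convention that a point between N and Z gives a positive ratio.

NJ:JZ = -4/9

Assign N = (0, 0), U = (1, 0), M = (0, 1), E = (2, 5) — the answer is frame-independent, so this choice is without loss of generality.
1. Z is the midpoint of UN ⇒ Z = (1/2, 0)
2. D is the midpoint of NE ⇒ D = (1, 5/2)
3. J is where the line through M parallel to DN meets line NZ ⇒ J = (-2/5, 0)
J = N + t·(Z−N) with t = -4/5, so NJ:JZ = t:(1−t) = -4/5:9/5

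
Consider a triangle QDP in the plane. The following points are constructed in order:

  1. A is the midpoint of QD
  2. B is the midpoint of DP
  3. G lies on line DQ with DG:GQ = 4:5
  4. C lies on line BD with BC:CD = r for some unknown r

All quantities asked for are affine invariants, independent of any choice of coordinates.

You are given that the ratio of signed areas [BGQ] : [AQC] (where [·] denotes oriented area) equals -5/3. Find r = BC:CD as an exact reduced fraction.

r = -5/2

Choose coordinates Q = (0, 0), D = (1, 0), P = (0, 1).
1. A is the midpoint of QD ⇒ A = (1/2, 0)
2. B is the midpoint of DP ⇒ B = (1/2, 1/2)
3. G lies on line DQ with DG:GQ = 4:5 ⇒ G = (5/9, 0)
4. With BC:CD = r, write λ = r/(r+1) so C = B + λ·(D−B); C is affine-linear in λ
Every point depending on C is an affine combination of C and λ-independent points, so each such coordinate is linear in λ; the λ² term in each signed area is a multiple of (D−B)×(D−B) = 0, so 2·[BGQ] and 2·[AQC] are each linear in λ. Evaluating at λ=0 and λ=1:
  2·[BGQ] = -5/18,   2·[AQC] = 1/4·λ − 1/4
So [BGQ]:[AQC] = (-5/18) / (1/4·λ − 1/4). Setting this equal to -5/3:
  -5/18 = -5/3·(1/4·λ − 1/4)  ⇒  λ = 5/3
Then r = λ/(1−λ) = (5/3)/(-2/3) = -5/2. Check: with r = -5/2, C = (4/3, -1/3) and [BGQ]:[AQC] = -5/3 as required.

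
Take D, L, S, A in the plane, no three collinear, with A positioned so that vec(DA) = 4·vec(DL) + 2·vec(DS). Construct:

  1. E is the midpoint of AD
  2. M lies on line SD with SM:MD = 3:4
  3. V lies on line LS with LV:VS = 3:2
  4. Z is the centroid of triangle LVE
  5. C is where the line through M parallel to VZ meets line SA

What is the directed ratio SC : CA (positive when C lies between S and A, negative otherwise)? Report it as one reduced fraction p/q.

SC:CA = -11/46

Assign D = (0, 0), L = (1, 0), S = (0, 1), A = (4, 2) — the answer is frame-independent, so this choice is without loss of generality.
1. E is the midpoint of AD ⇒ E = (2, 1)
2. M lies on line SD with SM:MD = 3:4 ⇒ M = (0, 4/7)
3. V lies on line LS with LV:VS = 3:2 ⇒ V = (2/5, 3/5)
4. Z is the centroid of triangle LVE ⇒ Z = (17/15, 8/15)
5. C is where the line through M parallel to VZ meets line SA ⇒ C = (-44/35, 24/35)
C = S + t·(A−S) with t = -11/35, so SC:CA = t:(1−t) = -11/35:46/35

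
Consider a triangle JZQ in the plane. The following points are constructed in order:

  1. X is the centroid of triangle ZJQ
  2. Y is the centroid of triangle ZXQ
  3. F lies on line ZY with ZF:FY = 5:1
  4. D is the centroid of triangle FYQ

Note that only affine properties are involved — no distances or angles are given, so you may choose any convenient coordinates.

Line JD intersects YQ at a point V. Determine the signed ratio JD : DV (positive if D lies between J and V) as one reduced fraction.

Work in coordinates with J = (0, 0), Z = (1, 0), Q = (0, 1).
1. X is the centroid of triangle ZJQ ⇒ X = (1/3, 1/3)
2. Y is the centroid of triangle ZXQ ⇒ Y = (4/9, 4/9)
3. F lies on line ZY with ZF:FY = 5:1 ⇒ F = (29/54, 10/27)
4. D is the centroid of triangle FYQ ⇒ D = (53/162, 49/81)
line JD meets YQ at V = (212/657, 392/657)
D = J + t·(V−J) with t = 73/72, so JD:DV = 73/72:-1/72

JD:DV = -73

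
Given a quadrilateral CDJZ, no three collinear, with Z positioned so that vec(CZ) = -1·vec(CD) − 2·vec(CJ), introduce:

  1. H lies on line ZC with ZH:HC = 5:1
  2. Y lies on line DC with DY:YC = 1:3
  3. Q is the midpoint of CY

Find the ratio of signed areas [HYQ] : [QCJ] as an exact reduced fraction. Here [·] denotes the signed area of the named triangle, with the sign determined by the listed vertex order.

Assign C = (0, 0), D = (1, 0), J = (0, 1), Z = (-1, -2) — the answer is frame-independent, so this choice is without loss of generality.
1. H lies on line ZC with ZH:HC = 5:1 ⇒ H = (-1/6, -1/3)
2. Y lies on line DC with DY:YC = 1:3 ⇒ Y = (3/4, 0)
3. Q is the midpoint of CY ⇒ Q = (3/8, 0)
2·[HYQ] = 1/8, 2·[QCJ] = -3/8
[HYQ]:[QCJ] = 1/8:-3/8 = -1/3

[HYQ]:[QCJ] = -1/3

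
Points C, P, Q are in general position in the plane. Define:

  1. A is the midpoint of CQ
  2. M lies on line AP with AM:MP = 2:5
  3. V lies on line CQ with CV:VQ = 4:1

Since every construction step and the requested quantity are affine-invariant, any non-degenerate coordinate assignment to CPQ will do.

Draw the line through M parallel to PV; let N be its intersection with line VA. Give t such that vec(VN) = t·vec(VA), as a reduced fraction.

Choose coordinates C = (0, 0), P = (1, 0), Q = (0, 1).
1. A is the midpoint of CQ ⇒ A = (0, 1/2)
2. M lies on line AP with AM:MP = 2:5 ⇒ M = (2/7, 5/14)
3. V lies on line CQ with CV:VQ = 4:1 ⇒ V = (0, 4/5)
through M parallel to PV: direction (-1, 4/5); meets VA at N = (0, 41/70)
N = V + t·(A−V) with t = 5/7

t = 5/7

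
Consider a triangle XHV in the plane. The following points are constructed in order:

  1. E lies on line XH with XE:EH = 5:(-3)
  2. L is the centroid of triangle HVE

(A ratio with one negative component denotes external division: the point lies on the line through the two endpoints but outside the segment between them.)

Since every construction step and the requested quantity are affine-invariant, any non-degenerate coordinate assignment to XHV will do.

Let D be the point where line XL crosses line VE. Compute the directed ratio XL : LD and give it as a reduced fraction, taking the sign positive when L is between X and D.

Assign X = (0, 0), H = (1, 0), V = (0, 1) — the answer is frame-independent, so this choice is without loss of generality.
1. E lies on line XH with XE:EH = 5:(-3) ⇒ E = (5/2, 0)
2. L is the centroid of triangle HVE ⇒ L = (7/6, 1/3)
line XL meets VE at D = (35/24, 5/12)
L = X + t·(D−X) with t = 4/5, so XL:LD = 4/5:1/5

XL:LD = 4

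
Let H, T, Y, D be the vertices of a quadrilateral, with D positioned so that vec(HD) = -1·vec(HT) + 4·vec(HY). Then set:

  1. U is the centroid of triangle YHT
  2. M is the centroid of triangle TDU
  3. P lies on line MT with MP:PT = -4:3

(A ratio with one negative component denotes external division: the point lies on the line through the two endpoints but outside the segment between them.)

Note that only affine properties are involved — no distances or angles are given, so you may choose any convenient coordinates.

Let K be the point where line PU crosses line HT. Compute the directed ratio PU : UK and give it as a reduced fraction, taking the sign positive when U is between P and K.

PU:UK = -14

Choose coordinates H = (0, 0), T = (1, 0), Y = (0, 1), D = (-1, 4).
1. U is the centroid of triangle YHT ⇒ U = (1/3, 1/3)
2. M is the centroid of triangle TDU ⇒ M = (1/9, 13/9)
3. P lies on line MT with MP:PT = -4:3 ⇒ P = (11/3, -13/3)
line PU meets HT at K = (4/7, 0)
U = P + t·(K−P) with t = 14/13, so PU:UK = 14/13:-1/13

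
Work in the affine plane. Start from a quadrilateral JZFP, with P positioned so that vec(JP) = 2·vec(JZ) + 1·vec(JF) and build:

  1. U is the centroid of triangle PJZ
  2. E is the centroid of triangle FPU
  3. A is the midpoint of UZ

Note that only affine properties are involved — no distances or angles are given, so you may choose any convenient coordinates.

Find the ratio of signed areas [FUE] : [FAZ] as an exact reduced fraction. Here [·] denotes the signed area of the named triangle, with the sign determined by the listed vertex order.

[FUE]:[FAZ] = -8/3

Choose coordinates J = (0, 0), Z = (1, 0), F = (0, 1), P = (2, 1).
1. U is the centroid of triangle PJZ ⇒ U = (1, 1/3)
2. E is the centroid of triangle FPU ⇒ E = (1, 7/9)
3. A is the midpoint of UZ ⇒ A = (1, 1/6)
2·[FUE] = 4/9, 2·[FAZ] = -1/6
[FUE]:[FAZ] = 4/9:-1/6 = -8/3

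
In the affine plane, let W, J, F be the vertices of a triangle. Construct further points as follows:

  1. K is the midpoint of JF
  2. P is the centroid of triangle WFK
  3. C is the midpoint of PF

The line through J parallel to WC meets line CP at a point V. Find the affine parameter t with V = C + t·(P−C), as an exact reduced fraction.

t = 9

Assign W = (0, 0), J = (1, 0), F = (0, 1) — the answer is frame-independent, so this choice is without loss of generality.
1. K is the midpoint of JF ⇒ K = (1/2, 1/2)
2. P is the centroid of triangle WFK ⇒ P = (1/6, 1/2)
3. C is the midpoint of PF ⇒ C = (1/12, 3/4)
through J parallel to WC: direction (1/12, 3/4); meets CP at V = (5/6, -3/2)
V = C + t·(P−C) with t = 9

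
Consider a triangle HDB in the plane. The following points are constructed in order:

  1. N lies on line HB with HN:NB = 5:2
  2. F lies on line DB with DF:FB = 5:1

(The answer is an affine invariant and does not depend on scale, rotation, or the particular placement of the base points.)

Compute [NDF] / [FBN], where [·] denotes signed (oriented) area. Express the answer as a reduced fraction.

Assign H = (0, 0), D = (1, 0), B = (0, 1) — the answer is frame-independent, so this choice is without loss of generality.
1. N lies on line HB with HN:NB = 5:2 ⇒ N = (0, 5/7)
2. F lies on line DB with DF:FB = 5:1 ⇒ F = (1/6, 5/6)
2·[NDF] = 5/21, 2·[FBN] = 1/21
[NDF]:[FBN] = 5/21:1/21 = 5

[NDF]:[FBN] = 5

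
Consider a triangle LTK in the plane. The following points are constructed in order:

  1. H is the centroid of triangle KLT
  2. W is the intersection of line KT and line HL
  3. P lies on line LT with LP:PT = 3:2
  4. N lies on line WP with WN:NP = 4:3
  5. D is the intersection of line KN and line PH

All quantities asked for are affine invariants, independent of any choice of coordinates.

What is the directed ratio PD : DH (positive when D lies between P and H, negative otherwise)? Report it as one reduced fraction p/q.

PD:DH = -18/23

Set L = (0, 0), T = (1, 0), K = (0, 1); any affine frame gives the same invariant.
1. H is the centroid of triangle KLT ⇒ H = (1/3, 1/3)
2. W is the intersection of line KT and line HL ⇒ W = (1/2, 1/2)
3. P lies on line LT with LP:PT = 3:2 ⇒ P = (3/5, 0)
4. N lies on line WP with WN:NP = 4:3 ⇒ N = (39/70, 3/14)
5. D is the intersection of line KN and line PH ⇒ D = (39/25, -6/5)
D = P + t·(H−P) with t = -18/5, so PD:DH = t:(1−t) = -18/5:23/5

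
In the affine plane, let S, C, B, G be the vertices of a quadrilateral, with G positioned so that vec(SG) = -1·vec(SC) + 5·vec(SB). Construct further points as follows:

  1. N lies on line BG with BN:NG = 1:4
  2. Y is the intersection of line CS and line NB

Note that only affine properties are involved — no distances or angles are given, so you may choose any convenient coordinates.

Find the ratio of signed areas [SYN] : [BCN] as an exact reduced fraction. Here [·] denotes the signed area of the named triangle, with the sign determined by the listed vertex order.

[SYN]:[BCN] = 3/4

Work in coordinates with S = (0, 0), C = (1, 0), B = (0, 1), G = (-1, 5).
1. N lies on line BG with BN:NG = 1:4 ⇒ N = (-1/5, 9/5)
2. Y is the intersection of line CS and line NB ⇒ Y = (1/4, 0)
2·[SYN] = 9/20, 2·[BCN] = 3/5
[SYN]:[BCN] = 9/20:3/5 = 3/4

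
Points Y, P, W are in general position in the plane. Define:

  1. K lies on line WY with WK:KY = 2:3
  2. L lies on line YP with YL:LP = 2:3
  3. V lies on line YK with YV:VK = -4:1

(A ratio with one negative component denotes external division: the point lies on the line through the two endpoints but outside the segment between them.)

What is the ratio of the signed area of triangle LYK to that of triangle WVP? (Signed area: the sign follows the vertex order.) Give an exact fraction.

Work in coordinates with Y = (0, 0), P = (1, 0), W = (0, 1).
1. K lies on line WY with WK:KY = 2:3 ⇒ K = (0, 3/5)
2. L lies on line YP with YL:LP = 2:3 ⇒ L = (2/5, 0)
3. V lies on line YK with YV:VK = -4:1 ⇒ V = (0, 4/5)
2·[LYK] = -6/25, 2·[WVP] = 1/5
[LYK]:[WVP] = -6/25:1/5 = -6/5

[LYK]:[WVP] = -6/5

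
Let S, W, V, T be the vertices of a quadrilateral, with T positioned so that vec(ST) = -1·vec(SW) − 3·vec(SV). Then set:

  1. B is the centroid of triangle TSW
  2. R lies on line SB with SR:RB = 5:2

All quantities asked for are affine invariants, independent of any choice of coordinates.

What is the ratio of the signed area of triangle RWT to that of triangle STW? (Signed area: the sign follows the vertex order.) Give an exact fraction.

[RWT]:[STW] = -11/21

Work in coordinates with S = (0, 0), W = (1, 0), V = (0, 1), T = (-1, -3).
1. B is the centroid of triangle TSW ⇒ B = (0, -1)
2. R lies on line SB with SR:RB = 5:2 ⇒ R = (0, -5/7)
2·[RWT] = -11/7, 2·[STW] = 3
[RWT]:[STW] = -11/7:3 = -11/21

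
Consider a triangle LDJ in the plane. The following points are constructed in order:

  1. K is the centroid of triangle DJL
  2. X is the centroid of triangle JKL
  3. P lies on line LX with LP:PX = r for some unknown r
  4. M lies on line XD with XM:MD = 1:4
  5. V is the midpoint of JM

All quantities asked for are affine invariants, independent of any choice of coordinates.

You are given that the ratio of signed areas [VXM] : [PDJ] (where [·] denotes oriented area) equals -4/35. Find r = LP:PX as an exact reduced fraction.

r = -5/3

Choose coordinates L = (0, 0), D = (1, 0), J = (0, 1).
1. K is the centroid of triangle DJL ⇒ K = (1/3, 1/3)
2. X is the centroid of triangle JKL ⇒ X = (1/9, 4/9)
3. With LP:PX = r, write λ = r/(r+1) so P = L + λ·(X−L); P is affine-linear in λ
4. M lies on line XD with XM:MD = 1:4 ⇒ M = (13/45, 16/45)
5. V is the midpoint of JM ⇒ V = (13/90, 61/90)
Every point depending on P is an affine combination of P and λ-independent points, so each such coordinate is linear in λ; the λ² term in each signed area is a multiple of (X−L)×(X−L) = 0, so 2·[VXM] and 2·[PDJ] are each linear in λ. Evaluating at λ=0 and λ=1:
  2·[VXM] = 2/45,   2·[PDJ] = -5/9·λ + 1
So [VXM]:[PDJ] = (2/45) / (-5/9·λ + 1). Setting this equal to -4/35:
  2/45 = -4/35·(-5/9·λ + 1)  ⇒  λ = 5/2
Then r = λ/(1−λ) = (5/2)/(-3/2) = -5/3. Check: with r = -5/3, P = (5/18, 10/9) and [VXM]:[PDJ] = -4/35 as required.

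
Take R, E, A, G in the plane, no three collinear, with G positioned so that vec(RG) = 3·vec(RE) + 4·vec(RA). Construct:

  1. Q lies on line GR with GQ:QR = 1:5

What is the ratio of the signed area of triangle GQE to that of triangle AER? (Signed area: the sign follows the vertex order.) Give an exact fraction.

Assign R = (0, 0), E = (1, 0), A = (0, 1), G = (3, 4) — the answer is frame-independent, so this choice is without loss of generality.
1. Q lies on line GR with GQ:QR = 1:5 ⇒ Q = (5/2, 10/3)
2·[GQE] = 2/3, 2·[AER] = -1
[GQE]:[AER] = 2/3:-1 = -2/3

[GQE]:[AER] = -2/3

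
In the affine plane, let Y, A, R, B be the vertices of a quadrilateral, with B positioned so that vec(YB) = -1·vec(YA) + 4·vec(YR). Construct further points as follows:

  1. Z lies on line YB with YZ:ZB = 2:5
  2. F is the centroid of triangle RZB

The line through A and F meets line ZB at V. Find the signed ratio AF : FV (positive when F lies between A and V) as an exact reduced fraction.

Set Y = (0, 0), A = (1, 0), R = (0, 1), B = (-1, 4); any affine frame gives the same invariant.
1. Z lies on line YB with YZ:ZB = 2:5 ⇒ Z = (-2/7, 8/7)
2. F is the centroid of triangle RZB ⇒ F = (-3/7, 43/21)
line AF meets ZB at V = (-43/77, 172/77)
F = A + t·(V−A) with t = 11/12, so AF:FV = 11/12:1/12

AF:FV = 11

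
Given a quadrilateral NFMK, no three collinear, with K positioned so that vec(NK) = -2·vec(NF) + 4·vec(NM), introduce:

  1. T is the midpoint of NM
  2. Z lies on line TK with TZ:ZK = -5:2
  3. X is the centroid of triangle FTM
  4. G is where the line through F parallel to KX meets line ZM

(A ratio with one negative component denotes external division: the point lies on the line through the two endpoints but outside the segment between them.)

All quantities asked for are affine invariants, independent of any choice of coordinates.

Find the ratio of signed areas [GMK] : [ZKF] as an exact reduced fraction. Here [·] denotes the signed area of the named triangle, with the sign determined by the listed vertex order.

[GMK]:[ZKF] = -3/5

Work in coordinates with N = (0, 0), F = (1, 0), M = (0, 1), K = (-2, 4).
1. T is the midpoint of NM ⇒ T = (0, 1/2)
2. Z lies on line TK with TZ:ZK = -5:2 ⇒ Z = (-10/3, 19/3)
3. X is the centroid of triangle FTM ⇒ X = (1/3, 1/2)
4. G is where the line through F parallel to KX meets line ZM ⇒ G = (-5, 9)
2·[GMK] = -1, 2·[ZKF] = 5/3
[GMK]:[ZKF] = -1:5/3 = -3/5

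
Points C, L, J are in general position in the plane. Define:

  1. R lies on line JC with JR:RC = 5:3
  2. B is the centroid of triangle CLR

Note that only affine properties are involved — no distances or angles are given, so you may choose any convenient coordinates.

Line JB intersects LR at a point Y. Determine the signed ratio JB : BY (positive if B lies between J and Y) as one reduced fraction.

JB:BY = -6

Work in coordinates with C = (0, 0), L = (1, 0), J = (0, 1).
1. R lies on line JC with JR:RC = 5:3 ⇒ R = (0, 3/8)
2. B is the centroid of triangle CLR ⇒ B = (1/3, 1/8)
line JB meets LR at Y = (5/18, 13/48)
B = J + t·(Y−J) with t = 6/5, so JB:BY = 6/5:-1/5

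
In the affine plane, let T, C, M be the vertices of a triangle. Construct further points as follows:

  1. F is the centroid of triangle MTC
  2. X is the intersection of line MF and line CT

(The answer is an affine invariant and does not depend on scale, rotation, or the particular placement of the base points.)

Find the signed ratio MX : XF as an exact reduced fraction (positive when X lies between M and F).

Work in coordinates with T = (0, 0), C = (1, 0), M = (0, 1).
1. F is the centroid of triangle MTC ⇒ F = (1/3, 1/3)
2. X is the intersection of line MF and line CT ⇒ X = (1/2, 0)
X = M + t·(F−M) with t = 3/2, so MX:XF = t:(1−t) = 3/2:-1/2

MX:XF = -3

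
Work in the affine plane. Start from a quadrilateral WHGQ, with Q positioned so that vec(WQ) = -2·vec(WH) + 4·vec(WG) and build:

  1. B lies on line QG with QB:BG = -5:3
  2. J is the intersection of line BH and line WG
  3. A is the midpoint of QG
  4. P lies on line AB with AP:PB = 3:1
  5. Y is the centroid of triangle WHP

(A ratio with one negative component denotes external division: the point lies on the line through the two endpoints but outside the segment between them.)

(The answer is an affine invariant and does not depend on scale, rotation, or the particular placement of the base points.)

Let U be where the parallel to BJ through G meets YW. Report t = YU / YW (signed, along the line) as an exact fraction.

Set W = (0, 0), H = (1, 0), G = (0, 1), Q = (-2, 4); any affine frame gives the same invariant.
1. B lies on line QG with QB:BG = -5:3 ⇒ B = (3, -7/2)
2. J is the intersection of line BH and line WG ⇒ J = (0, 7/4)
3. A is the midpoint of QG ⇒ A = (-1, 5/2)
4. P lies on line AB with AP:PB = 3:1 ⇒ P = (2, -2)
5. Y is the centroid of triangle WHP ⇒ Y = (1, -2/3)
through G parallel to BJ: direction (-3, 21/4); meets YW at U = (12/13, -8/13)
U = Y + t·(W−Y) with t = 1/13

t = 1/13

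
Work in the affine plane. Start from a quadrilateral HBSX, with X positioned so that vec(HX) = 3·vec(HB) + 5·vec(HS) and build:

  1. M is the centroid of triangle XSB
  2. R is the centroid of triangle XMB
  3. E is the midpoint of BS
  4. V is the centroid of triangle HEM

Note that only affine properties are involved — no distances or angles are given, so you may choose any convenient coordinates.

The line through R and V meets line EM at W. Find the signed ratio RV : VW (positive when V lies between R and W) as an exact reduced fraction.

Work in coordinates with H = (0, 0), B = (1, 0), S = (0, 1), X = (3, 5).
1. M is the centroid of triangle XSB ⇒ M = (4/3, 2)
2. R is the centroid of triangle XMB ⇒ R = (16/9, 7/3)
3. E is the midpoint of BS ⇒ E = (1/2, 1/2)
4. V is the centroid of triangle HEM ⇒ V = (11/18, 5/6)
line RV meets EM at W = (47/54, 7/6)
V = R + t·(W−R) with t = 9/7, so RV:VW = 9/7:-2/7

RV:VW = -9/2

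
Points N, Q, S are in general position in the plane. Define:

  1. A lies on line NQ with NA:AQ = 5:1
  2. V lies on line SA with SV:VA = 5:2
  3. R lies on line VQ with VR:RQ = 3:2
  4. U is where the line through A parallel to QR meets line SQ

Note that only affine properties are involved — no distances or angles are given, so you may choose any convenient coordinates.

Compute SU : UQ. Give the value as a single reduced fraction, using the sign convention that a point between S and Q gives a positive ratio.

SU:UQ = -7/2

Choose coordinates N = (0, 0), Q = (1, 0), S = (0, 1).
1. A lies on line NQ with NA:AQ = 5:1 ⇒ A = (5/6, 0)
2. V lies on line SA with SV:VA = 5:2 ⇒ V = (25/42, 2/7)
3. R lies on line VQ with VR:RQ = 3:2 ⇒ R = (88/105, 4/35)
4. U is where the line through A parallel to QR meets line SQ ⇒ U = (7/5, -2/5)
U = S + t·(Q−S) with t = 7/5, so SU:UQ = t:(1−t) = 7/5:-2/5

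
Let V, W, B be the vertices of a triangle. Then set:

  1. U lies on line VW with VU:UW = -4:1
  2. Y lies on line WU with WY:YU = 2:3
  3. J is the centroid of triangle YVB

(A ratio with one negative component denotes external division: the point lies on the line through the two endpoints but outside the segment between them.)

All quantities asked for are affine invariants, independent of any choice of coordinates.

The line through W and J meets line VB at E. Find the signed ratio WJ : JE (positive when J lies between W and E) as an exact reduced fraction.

WJ:JE = 28/17

Work in coordinates with V = (0, 0), W = (1, 0), B = (0, 1).
1. U lies on line VW with VU:UW = -4:1 ⇒ U = (4/3, 0)
2. Y lies on line WU with WY:YU = 2:3 ⇒ Y = (17/15, 0)
3. J is the centroid of triangle YVB ⇒ J = (17/45, 1/3)
line WJ meets VB at E = (0, 15/28)
J = W + t·(E−W) with t = 28/45, so WJ:JE = 28/45:17/45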